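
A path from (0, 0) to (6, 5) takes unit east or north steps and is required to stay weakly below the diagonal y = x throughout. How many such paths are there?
Number of paths = 132

By the reflection principle (André's argument), the number of monotone paths to (6, 5) with n ≤ m that never go above y = x is C(11, 6) − C(11, 7) = 462 − 330 = 132.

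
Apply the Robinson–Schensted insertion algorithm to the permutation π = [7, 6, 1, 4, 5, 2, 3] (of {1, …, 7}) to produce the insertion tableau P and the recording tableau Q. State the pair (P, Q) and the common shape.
P = [1, 2, 3] / [4, 5] / [6] / [7];  Q = [1, 4, 5] / [2, 7] / [3] / [6];  common shape = (3, 2, 1, 1)

Row-insert the values π_1, π_2, … into P one at a time, bumping the leftmost entry strictly greater than the inserted value down to the next row. The recording tableau Q records, in position (i, j), the step at which that cell was added to P.
  Insert 7 (step 1): P = [7];  Q = [1]
  Insert 6 (step 2): P = [6] / [7];  Q = [1] / [2]
  Insert 1 (step 3): P = [1] / [6] / [7];  Q = [1] / [2] / [3]
  Insert 4 (step 4): P = [1, 4] / [6] / [7];  Q = [1, 4] / [2] / [3]
  Insert 5 (step 5): P = [1, 4, 5] / [6] / [7];  Q = [1, 4, 5] / [2] / [3]
  Insert 2 (step 6): P = [1, 2, 5] / [4] / [6] / [7];  Q = [1, 4, 5] / [2] / [3] / [6]
  Insert 3 (step 7): P = [1, 2, 3] / [4, 5] / [6] / [7];  Q = [1, 4, 5] / [2, 7] / [3] / [6]
Final shape: (3, 2, 1, 1).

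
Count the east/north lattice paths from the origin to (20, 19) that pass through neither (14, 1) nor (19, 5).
Number of paths = 68920636260

Inclusion–exclusion. Total paths: C(39, 20) = 68923264410. Through P₁: C(15, 14)·C(24, 6) = 2018940. Through P₂: C(24, 19)·C(15, 1) = 637560. Since P₁ is strictly southwest of P₂, a monotone path through both must visit P₁ then P₂; paths through both = C(15, 14)·C(9, 5)·C(15, 1) = 28350. Avoid both = 68923264410 − 2018940 − 637560 + 28350 = 68920636260.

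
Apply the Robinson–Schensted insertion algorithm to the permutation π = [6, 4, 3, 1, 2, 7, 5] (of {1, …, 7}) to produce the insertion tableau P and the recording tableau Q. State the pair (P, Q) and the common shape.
P = [1, 2, 5] / [3, 7] / [4] / [6];  Q = [1, 5, 6] / [2, 7] / [3] / [4];  common shape = (3, 2, 1, 1)

Row-insert the values π_1, π_2, … into P one at a time, bumping the leftmost entry strictly greater than the inserted value down to the next row. The recording tableau Q records, in position (i, j), the step at which that cell was added to P.
  Insert 6 (step 1): P = [6];  Q = [1]
  Insert 4 (step 2): P = [4] / [6];  Q = [1] / [2]
  Insert 3 (step 3): P = [3] / [4] / [6];  Q = [1] / [2] / [3]
  Insert 1 (step 4): P = [1] / [3] / [4] / [6];  Q = [1] / [2] / [3] / [4]
  Insert 2 (step 5): P = [1, 2] / [3] / [4] / [6];  Q = [1, 5] / [2] / [3] / [4]
  Insert 7 (step 6): P = [1, 2, 7] / [3] / [4] / [6];  Q = [1, 5, 6] / [2] / [3] / [4]
  Insert 5 (step 7): P = [1, 2, 5] / [3, 7] / [4] / [6];  Q = [1, 5, 6] / [2, 7] / [3] / [4]
Final shape: (3, 2, 1, 1).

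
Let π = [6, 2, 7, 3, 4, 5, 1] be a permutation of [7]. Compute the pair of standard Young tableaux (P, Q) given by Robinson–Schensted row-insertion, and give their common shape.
P = [1, 3, 4, 5] / [2, 7] / [6];  Q = [1, 3, 5, 6] / [2, 4] / [7];  common shape = (4, 2, 1)

Row-insert the values π_1, π_2, … into P one at a time, bumping the leftmost entry strictly greater than the inserted value down to the next row. The recording tableau Q records, in position (i, j), the step at which that cell was added to P.
  Insert 6 (step 1): P = [6];  Q = [1]
  Insert 2 (step 2): P = [2] / [6];  Q = [1] / [2]
  Insert 7 (step 3): P = [2, 7] / [6];  Q = [1, 3] / [2]
  Insert 3 (step 4): P = [2, 3] / [6, 7];  Q = [1, 3] / [2, 4]
  Insert 4 (step 5): P = [2, 3, 4] / [6, 7];  Q = [1, 3, 5] / [2, 4]
  Insert 5 (step 6): P = [2, 3, 4, 5] / [6, 7];  Q = [1, 3, 5, 6] / [2, 4]
  Insert 1 (step 7): P = [1, 3, 4, 5] / [2, 7] / [6];  Q = [1, 3, 5, 6] / [2, 4] / [7]
Final shape: (4, 2, 1).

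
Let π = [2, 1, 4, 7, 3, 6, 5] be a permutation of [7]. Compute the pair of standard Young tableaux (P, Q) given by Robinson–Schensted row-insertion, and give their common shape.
P = [1, 3, 5] / [2, 4, 6] / [7];  Q = [1, 3, 4] / [2, 5, 6] / [7];  common shape = (3, 3, 1)

Row-insert the values π_1, π_2, … into P one at a time, bumping the leftmost entry strictly greater than the inserted value down to the next row. The recording tableau Q records, in position (i, j), the step at which that cell was added to P.
  Insert 2 (step 1): P = [2];  Q = [1]
  Insert 1 (step 2): P = [1] / [2];  Q = [1] / [2]
  Insert 4 (step 3): P = [1, 4] / [2];  Q = [1, 3] / [2]
  Insert 7 (step 4): P = [1, 4, 7] / [2];  Q = [1, 3, 4] / [2]
  Insert 3 (step 5): P = [1, 3, 7] / [2, 4];  Q = [1, 3, 4] / [2, 5]
  Insert 6 (step 6): P = [1, 3, 6] / [2, 4, 7];  Q = [1, 3, 4] / [2, 5, 6]
  Insert 5 (step 7): P = [1, 3, 5] / [2, 4, 6] / [7];  Q = [1, 3, 4] / [2, 5, 6] / [7]
Final shape: (3, 3, 1).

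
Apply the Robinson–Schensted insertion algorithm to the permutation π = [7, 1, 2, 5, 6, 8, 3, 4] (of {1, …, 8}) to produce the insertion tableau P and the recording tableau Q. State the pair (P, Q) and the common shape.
P = [1, 2, 3, 4, 8] / [5, 6] / [7];  Q = [1, 3, 4, 5, 6] / [2, 8] / [7];  common shape = (5, 2, 1)

Row-insert the values π_1, π_2, … into P one at a time, bumping the leftmost entry strictly greater than the inserted value down to the next row. The recording tableau Q records, in position (i, j), the step at which that cell was added to P.
  Insert 7 (step 1): P = [7];  Q = [1]
  Insert 1 (step 2): P = [1] / [7];  Q = [1] / [2]
  Insert 2 (step 3): P = [1, 2] / [7];  Q = [1, 3] / [2]
  Insert 5 (step 4): P = [1, 2, 5] / [7];  Q = [1, 3, 4] / [2]
  Insert 6 (step 5): P = [1, 2, 5, 6] / [7];  Q = [1, 3, 4, 5] / [2]
  Insert 8 (step 6): P = [1, 2, 5, 6, 8] / [7];  Q = [1, 3, 4, 5, 6] / [2]
  Insert 3 (step 7): P = [1, 2, 3, 6, 8] / [5] / [7];  Q = [1, 3, 4, 5, 6] / [2] / [7]
  Insert 4 (step 8): P = [1, 2, 3, 4, 8] / [5, 6] / [7];  Q = [1, 3, 4, 5, 6] / [2, 8] / [7]
Final shape: (5, 2, 1).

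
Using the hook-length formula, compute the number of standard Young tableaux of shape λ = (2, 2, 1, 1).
# SYT of shape (2, 2, 1, 1) = 9

Hook-length formula: f^λ = n! / Π hook(c), product over all cells c of the Young diagram. For λ = (2, 2, 1, 1), n = 6 boxes. Hook lengths by row (left-to-right, top-to-bottom): [5, 2]; [4, 1]; [2]; [1]. Product of hooks = 80. So f^λ = 6! / 80 = 720 / 80 = 9.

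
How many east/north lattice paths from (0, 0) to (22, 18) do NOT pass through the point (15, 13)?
Number of paths = 83726071080

Total paths from (0, 0) to (22, 18): C(40, 22) = 113380261800. Paths through (15, 13): (paths (0, 0) → (15, 13)) × (paths (15, 13) → (22, 18)) = C(28, 15) · C(12, 7) = 37442160 · 792 = 29654190720. Avoidance count = 113380261800 − 29654190720 = 83726071080.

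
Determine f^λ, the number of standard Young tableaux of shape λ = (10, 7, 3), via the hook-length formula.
# SYT of shape (10, 7, 3) = 3779100

Hook-length formula: f^λ = n! / Π hook(c), product over all cells c of the Young diagram. For λ = (10, 7, 3), n = 20 boxes. Hook lengths by row (left-to-right, top-to-bottom): [12, 11, 10, 8, 7, 6, 5, 3, 2, 1]; [8, 7, 6, 4, 3, 2, 1]; [3, 2, 1]. Product of hooks = 643778150400. So f^λ = 20! / 643778150400 = 2432902008176640000 / 643778150400 = 3779100.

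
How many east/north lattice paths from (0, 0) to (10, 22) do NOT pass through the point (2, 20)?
Number of paths = 64501845

Total paths from (0, 0) to (10, 22): C(32, 10) = 64512240. Paths through (2, 20): (paths (0, 0) → (2, 20)) × (paths (2, 20) → (10, 22)) = C(22, 2) · C(10, 8) = 231 · 45 = 10395. Avoidance count = 64512240 − 10395 = 64501845.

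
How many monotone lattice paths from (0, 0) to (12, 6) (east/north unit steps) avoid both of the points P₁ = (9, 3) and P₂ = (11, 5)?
Number of paths = 8068

Inclusion–exclusion. Total paths: C(18, 12) = 18564. Through P₁: C(12, 9)·C(6, 3) = 4400. Through P₂: C(16, 11)·C(2, 1) = 8736. Since P₁ is strictly southwest of P₂, a monotone path through both must visit P₁ then P₂; paths through both = C(12, 9)·C(4, 2)·C(2, 1) = 2640. Avoid both = 18564 − 4400 − 8736 + 2640 = 8068.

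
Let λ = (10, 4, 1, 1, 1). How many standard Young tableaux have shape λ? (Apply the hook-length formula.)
# SYT of shape (10, 4, 1, 1, 1) = 194480

Hook-length formula: f^λ = n! / Π hook(c), product over all cells c of the Young diagram. For λ = (10, 4, 1, 1, 1), n = 17 boxes. Hook lengths by row (left-to-right, top-to-bottom): [14, 10, 9, 8, 6, 5, 4, 3, 2, 1]; [7, 3, 2, 1]; [3]; [2]; [1]. Product of hooks = 1828915200. So f^λ = 17! / 1828915200 = 355687428096000 / 1828915200 = 194480.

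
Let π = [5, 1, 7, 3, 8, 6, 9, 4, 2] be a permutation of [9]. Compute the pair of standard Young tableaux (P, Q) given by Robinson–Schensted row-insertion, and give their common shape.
P = [1, 2, 4, 9] / [3, 6, 8] / [5] / [7];  Q = [1, 3, 5, 7] / [2, 4, 6] / [8] / [9];  common shape = (4, 3, 1, 1)

Row-insert the values π_1, π_2, … into P one at a time, bumping the leftmost entry strictly greater than the inserted value down to the next row. The recording tableau Q records, in position (i, j), the step at which that cell was added to P.
  Insert 5 (step 1): P = [5];  Q = [1]
  Insert 1 (step 2): P = [1] / [5];  Q = [1] / [2]
  Insert 7 (step 3): P = [1, 7] / [5];  Q = [1, 3] / [2]
  Insert 3 (step 4): P = [1, 3] / [5, 7];  Q = [1, 3] / [2, 4]
  Insert 8 (step 5): P = [1, 3, 8] / [5, 7];  Q = [1, 3, 5] / [2, 4]
  Insert 6 (step 6): P = [1, 3, 6] / [5, 7, 8];  Q = [1, 3, 5] / [2, 4, 6]
  Insert 9 (step 7): P = [1, 3, 6, 9] / [5, 7, 8];  Q = [1, 3, 5, 7] / [2, 4, 6]
  Insert 4 (step 8): P = [1, 3, 4, 9] / [5, 6, 8] / [7];  Q = [1, 3, 5, 7] / [2, 4, 6] / [8]
  Insert 2 (step 9): P = [1, 2, 4, 9] / [3, 6, 8] / [5] / [7];  Q = [1, 3, 5, 7] / [2, 4, 6] / [8] / [9]
Final shape: (4, 3, 1, 1).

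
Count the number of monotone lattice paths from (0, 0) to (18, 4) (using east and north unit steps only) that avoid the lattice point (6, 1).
Number of paths = 4130

Total paths from (0, 0) to (18, 4): C(22, 18) = 7315. Paths through (6, 1): (paths (0, 0) → (6, 1)) × (paths (6, 1) → (18, 4)) = C(7, 6) · C(15, 12) = 7 · 455 = 3185. Avoidance count = 7315 − 3185 = 4130.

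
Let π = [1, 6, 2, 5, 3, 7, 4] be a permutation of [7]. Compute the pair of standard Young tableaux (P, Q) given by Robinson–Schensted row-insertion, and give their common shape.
P = [1, 2, 3, 4] / [5, 7] / [6];  Q = [1, 2, 4, 6] / [3, 7] / [5];  common shape = (4, 2, 1)

Row-insert the values π_1, π_2, … into P one at a time, bumping the leftmost entry strictly greater than the inserted value down to the next row. The recording tableau Q records, in position (i, j), the step at which that cell was added to P.
  Insert 1 (step 1): P = [1];  Q = [1]
  Insert 6 (step 2): P = [1, 6];  Q = [1, 2]
  Insert 2 (step 3): P = [1, 2] / [6];  Q = [1, 2] / [3]
  Insert 5 (step 4): P = [1, 2, 5] / [6];  Q = [1, 2, 4] / [3]
  Insert 3 (step 5): P = [1, 2, 3] / [5] / [6];  Q = [1, 2, 4] / [3] / [5]
  Insert 7 (step 6): P = [1, 2, 3, 7] / [5] / [6];  Q = [1, 2, 4, 6] / [3] / [5]
  Insert 4 (step 7): P = [1, 2, 3, 4] / [5, 7] / [6];  Q = [1, 2, 4, 6] / [3, 7] / [5]
Final shape: (4, 2, 1).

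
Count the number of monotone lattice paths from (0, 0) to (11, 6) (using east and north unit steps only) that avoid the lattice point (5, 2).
Number of paths = 7966

Total paths from (0, 0) to (11, 6): C(17, 11) = 12376. Paths through (5, 2): (paths (0, 0) → (5, 2)) × (paths (5, 2) → (11, 6)) = C(7, 5) · C(10, 6) = 21 · 210 = 4410. Avoidance count = 12376 − 4410 = 7966.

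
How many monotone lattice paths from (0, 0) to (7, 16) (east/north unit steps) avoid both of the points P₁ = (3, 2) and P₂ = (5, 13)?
Number of paths = 136677

Inclusion–exclusion. Total paths: C(23, 7) = 245157. Through P₁: C(5, 3)·C(18, 4) = 30600. Through P₂: C(18, 5)·C(5, 2) = 85680. Since P₁ is strictly southwest of P₂, a monotone path through both must visit P₁ then P₂; paths through both = C(5, 3)·C(13, 2)·C(5, 2) = 7800. Avoid both = 245157 − 30600 − 85680 + 7800 = 136677.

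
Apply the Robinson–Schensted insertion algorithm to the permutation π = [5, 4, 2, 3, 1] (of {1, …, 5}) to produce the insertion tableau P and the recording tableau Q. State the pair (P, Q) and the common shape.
P = [1, 3] / [2] / [4] / [5];  Q = [1, 4] / [2] / [3] / [5];  common shape = (2, 1, 1, 1)

Row-insert the values π_1, π_2, … into P one at a time, bumping the leftmost entry strictly greater than the inserted value down to the next row. The recording tableau Q records, in position (i, j), the step at which that cell was added to P.
  Insert 5 (step 1): P = [5];  Q = [1]
  Insert 4 (step 2): P = [4] / [5];  Q = [1] / [2]
  Insert 2 (step 3): P = [2] / [4] / [5];  Q = [1] / [2] / [3]
  Insert 3 (step 4): P = [2, 3] / [4] / [5];  Q = [1, 4] / [2] / [3]
  Insert 1 (step 5): P = [1, 3] / [2] / [4] / [5];  Q = [1, 4] / [2] / [3] / [5]
Final shape: (2, 1, 1, 1).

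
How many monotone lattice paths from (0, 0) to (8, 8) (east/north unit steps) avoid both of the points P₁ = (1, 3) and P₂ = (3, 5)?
Number of paths = 7910

Inclusion–exclusion. Total paths: C(16, 8) = 12870. Through P₁: C(4, 1)·C(12, 7) = 3168. Through P₂: C(8, 3)·C(8, 5) = 3136. Since P₁ is strictly southwest of P₂, a monotone path through both must visit P₁ then P₂; paths through both = C(4, 1)·C(4, 2)·C(8, 5) = 1344. Avoid both = 12870 − 3168 − 3136 + 1344 = 7910.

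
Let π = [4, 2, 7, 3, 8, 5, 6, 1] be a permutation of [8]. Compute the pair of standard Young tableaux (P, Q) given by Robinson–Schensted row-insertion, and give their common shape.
P = [1, 3, 5, 6] / [2, 7, 8] / [4];  Q = [1, 3, 5, 7] / [2, 4, 6] / [8];  common shape = (4, 3, 1)

Row-insert the values π_1, π_2, … into P one at a time, bumping the leftmost entry strictly greater than the inserted value down to the next row. The recording tableau Q records, in position (i, j), the step at which that cell was added to P.
  Insert 4 (step 1): P = [4];  Q = [1]
  Insert 2 (step 2): P = [2] / [4];  Q = [1] / [2]
  Insert 7 (step 3): P = [2, 7] / [4];  Q = [1, 3] / [2]
  Insert 3 (step 4): P = [2, 3] / [4, 7];  Q = [1, 3] / [2, 4]
  Insert 8 (step 5): P = [2, 3, 8] / [4, 7];  Q = [1, 3, 5] / [2, 4]
  Insert 5 (step 6): P = [2, 3, 5] / [4, 7, 8];  Q = [1, 3, 5] / [2, 4, 6]
  Insert 6 (step 7): P = [2, 3, 5, 6] / [4, 7, 8];  Q = [1, 3, 5, 7] / [2, 4, 6]
  Insert 1 (step 8): P = [1, 3, 5, 6] / [2, 7, 8] / [4];  Q = [1, 3, 5, 7] / [2, 4, 6] / [8]
Final shape: (4, 3, 1).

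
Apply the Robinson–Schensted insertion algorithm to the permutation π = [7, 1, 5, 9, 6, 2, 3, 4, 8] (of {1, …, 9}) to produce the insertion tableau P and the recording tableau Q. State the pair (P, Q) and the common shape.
P = [1, 2, 3, 4, 8] / [5, 6] / [7, 9];  Q = [1, 3, 4, 8, 9] / [2, 5] / [6, 7];  common shape = (5, 2, 2)

Row-insert the values π_1, π_2, … into P one at a time, bumping the leftmost entry strictly greater than the inserted value down to the next row. The recording tableau Q records, in position (i, j), the step at which that cell was added to P.
  Insert 7 (step 1): P = [7];  Q = [1]
  Insert 1 (step 2): P = [1] / [7];  Q = [1] / [2]
  Insert 5 (step 3): P = [1, 5] / [7];  Q = [1, 3] / [2]
  Insert 9 (step 4): P = [1, 5, 9] / [7];  Q = [1, 3, 4] / [2]
  Insert 6 (step 5): P = [1, 5, 6] / [7, 9];  Q = [1, 3, 4] / [2, 5]
  Insert 2 (step 6): P = [1, 2, 6] / [5, 9] / [7];  Q = [1, 3, 4] / [2, 5] / [6]
  Insert 3 (step 7): P = [1, 2, 3] / [5, 6] / [7, 9];  Q = [1, 3, 4] / [2, 5] / [6, 7]
  Insert 4 (step 8): P = [1, 2, 3, 4] / [5, 6] / [7, 9];  Q = [1, 3, 4, 8] / [2, 5] / [6, 7]
  Insert 8 (step 9): P = [1, 2, 3, 4, 8] / [5, 6] / [7, 9];  Q = [1, 3, 4, 8, 9] / [2, 5] / [6, 7]
Final shape: (5, 2, 2).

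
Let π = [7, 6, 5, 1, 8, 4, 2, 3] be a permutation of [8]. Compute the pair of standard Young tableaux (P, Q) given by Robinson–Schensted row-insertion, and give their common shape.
P = [1, 2, 3] / [4, 8] / [5] / [6] / [7];  Q = [1, 5, 8] / [2, 6] / [3] / [4] / [7];  common shape = (3, 2, 1, 1, 1)

Row-insert the values π_1, π_2, … into P one at a time, bumping the leftmost entry strictly greater than the inserted value down to the next row. The recording tableau Q records, in position (i, j), the step at which that cell was added to P.
  Insert 7 (step 1): P = [7];  Q = [1]
  Insert 6 (step 2): P = [6] / [7];  Q = [1] / [2]
  Insert 5 (step 3): P = [5] / [6] / [7];  Q = [1] / [2] / [3]
  Insert 1 (step 4): P = [1] / [5] / [6] / [7];  Q = [1] / [2] / [3] / [4]
  Insert 8 (step 5): P = [1, 8] / [5] / [6] / [7];  Q = [1, 5] / [2] / [3] / [4]
  Insert 4 (step 6): P = [1, 4] / [5, 8] / [6] / [7];  Q = [1, 5] / [2, 6] / [3] / [4]
  Insert 2 (step 7): P = [1, 2] / [4, 8] / [5] / [6] / [7];  Q = [1, 5] / [2, 6] / [3] / [4] / [7]
  Insert 3 (step 8): P = [1, 2, 3] / [4, 8] / [5] / [6] / [7];  Q = [1, 5, 8] / [2, 6] / [3] / [4] / [7]
Final shape: (3, 2, 1, 1, 1).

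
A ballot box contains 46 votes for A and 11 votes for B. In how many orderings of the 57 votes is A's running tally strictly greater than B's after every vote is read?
Strict-lead orderings = 113295163800

Total orderings of the 57 votes with 46 for A: C(57, 46) = 184509266760. By the Bertrand ballot formula (Cycle Lemma / reflection principle), the number of orderings in which A is strictly ahead of B throughout is (p − q)/(p + q) · C(p + q, p) = (46 − 11)/(46 + 11) · 184509266760 = 113295163800.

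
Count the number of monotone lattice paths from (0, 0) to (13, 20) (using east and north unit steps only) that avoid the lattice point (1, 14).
Number of paths = 572887980

Total paths from (0, 0) to (13, 20): C(33, 13) = 573166440. Paths through (1, 14): (paths (0, 0) → (1, 14)) × (paths (1, 14) → (13, 20)) = C(15, 1) · C(18, 12) = 15 · 18564 = 278460. Avoidance count = 573166440 − 278460 = 572887980.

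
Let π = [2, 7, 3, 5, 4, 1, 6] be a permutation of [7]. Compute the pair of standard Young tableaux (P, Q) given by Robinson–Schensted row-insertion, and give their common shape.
P = [1, 3, 4, 6] / [2] / [5] / [7];  Q = [1, 2, 4, 7] / [3] / [5] / [6];  common shape = (4, 1, 1, 1)

Row-insert the values π_1, π_2, … into P one at a time, bumping the leftmost entry strictly greater than the inserted value down to the next row. The recording tableau Q records, in position (i, j), the step at which that cell was added to P.
  Insert 2 (step 1): P = [2];  Q = [1]
  Insert 7 (step 2): P = [2, 7];  Q = [1, 2]
  Insert 3 (step 3): P = [2, 3] / [7];  Q = [1, 2] / [3]
  Insert 5 (step 4): P = [2, 3, 5] / [7];  Q = [1, 2, 4] / [3]
  Insert 4 (step 5): P = [2, 3, 4] / [5] / [7];  Q = [1, 2, 4] / [3] / [5]
  Insert 1 (step 6): P = [1, 3, 4] / [2] / [5] / [7];  Q = [1, 2, 4] / [3] / [5] / [6]
  Insert 6 (step 7): P = [1, 3, 4, 6] / [2] / [5] / [7];  Q = [1, 2, 4, 7] / [3] / [5] / [6]
Final shape: (4, 1, 1, 1).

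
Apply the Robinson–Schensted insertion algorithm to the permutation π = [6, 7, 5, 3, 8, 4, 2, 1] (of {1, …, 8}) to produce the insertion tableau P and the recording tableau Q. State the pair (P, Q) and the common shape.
P = [1, 4, 8] / [2, 7] / [3] / [5] / [6];  Q = [1, 2, 5] / [3, 6] / [4] / [7] / [8];  common shape = (3, 2, 1, 1, 1)

Row-insert the values π_1, π_2, … into P one at a time, bumping the leftmost entry strictly greater than the inserted value down to the next row. The recording tableau Q records, in position (i, j), the step at which that cell was added to P.
  Insert 6 (step 1): P = [6];  Q = [1]
  Insert 7 (step 2): P = [6, 7];  Q = [1, 2]
  Insert 5 (step 3): P = [5, 7] / [6];  Q = [1, 2] / [3]
  Insert 3 (step 4): P = [3, 7] / [5] / [6];  Q = [1, 2] / [3] / [4]
  Insert 8 (step 5): P = [3, 7, 8] / [5] / [6];  Q = [1, 2, 5] / [3] / [4]
  Insert 4 (step 6): P = [3, 4, 8] / [5, 7] / [6];  Q = [1, 2, 5] / [3, 6] / [4]
  Insert 2 (step 7): P = [2, 4, 8] / [3, 7] / [5] / [6];  Q = [1, 2, 5] / [3, 6] / [4] / [7]
  Insert 1 (step 8): P = [1, 4, 8] / [2, 7] / [3] / [5] / [6];  Q = [1, 2, 5] / [3, 6] / [4] / [7] / [8]
Final shape: (3, 2, 1, 1, 1).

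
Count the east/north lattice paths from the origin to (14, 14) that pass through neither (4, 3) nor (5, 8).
Number of paths = 22381155

Inclusion–exclusion. Total paths: C(28, 14) = 40116600. Through P₁: C(7, 4)·C(21, 10) = 12345060. Through P₂: C(13, 5)·C(15, 9) = 6441435. Since P₁ is strictly southwest of P₂, a monotone path through both must visit P₁ then P₂; paths through both = C(7, 4)·C(6, 1)·C(15, 9) = 1051050. Avoid both = 40116600 − 12345060 − 6441435 + 1051050 = 22381155.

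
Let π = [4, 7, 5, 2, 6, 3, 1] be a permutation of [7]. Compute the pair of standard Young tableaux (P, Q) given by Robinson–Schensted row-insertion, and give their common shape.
P = [1, 3, 6] / [2, 5] / [4] / [7];  Q = [1, 2, 5] / [3, 6] / [4] / [7];  common shape = (3, 2, 1, 1)

Row-insert the values π_1, π_2, … into P one at a time, bumping the leftmost entry strictly greater than the inserted value down to the next row. The recording tableau Q records, in position (i, j), the step at which that cell was added to P.
  Insert 4 (step 1): P = [4];  Q = [1]
  Insert 7 (step 2): P = [4, 7];  Q = [1, 2]
  Insert 5 (step 3): P = [4, 5] / [7];  Q = [1, 2] / [3]
  Insert 2 (step 4): P = [2, 5] / [4] / [7];  Q = [1, 2] / [3] / [4]
  Insert 6 (step 5): P = [2, 5, 6] / [4] / [7];  Q = [1, 2, 5] / [3] / [4]
  Insert 3 (step 6): P = [2, 3, 6] / [4, 5] / [7];  Q = [1, 2, 5] / [3, 6] / [4]
  Insert 1 (step 7): P = [1, 3, 6] / [2, 5] / [4] / [7];  Q = [1, 2, 5] / [3, 6] / [4] / [7]
Final shape: (3, 2, 1, 1).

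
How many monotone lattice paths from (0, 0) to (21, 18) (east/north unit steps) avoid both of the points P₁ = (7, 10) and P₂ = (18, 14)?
Number of paths = 40569139230

Inclusion–exclusion. Total paths: C(39, 21) = 62359143990. Through P₁: C(17, 7)·C(22, 14) = 6218886960. Through P₂: C(32, 18)·C(7, 3) = 16500246000. Since P₁ is strictly southwest of P₂, a monotone path through both must visit P₁ then P₂; paths through both = C(17, 7)·C(15, 11)·C(7, 3) = 929128200. Avoid both = 62359143990 − 6218886960 − 16500246000 + 929128200 = 40569139230.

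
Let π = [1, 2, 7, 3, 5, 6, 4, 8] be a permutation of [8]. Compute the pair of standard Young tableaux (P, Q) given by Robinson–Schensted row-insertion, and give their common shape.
P = [1, 2, 3, 4, 6, 8] / [5] / [7];  Q = [1, 2, 3, 5, 6, 8] / [4] / [7];  common shape = (6, 1, 1)

Row-insert the values π_1, π_2, … into P one at a time, bumping the leftmost entry strictly greater than the inserted value down to the next row. The recording tableau Q records, in position (i, j), the step at which that cell was added to P.
  Insert 1 (step 1): P = [1];  Q = [1]
  Insert 2 (step 2): P = [1, 2];  Q = [1, 2]
  Insert 7 (step 3): P = [1, 2, 7];  Q = [1, 2, 3]
  Insert 3 (step 4): P = [1, 2, 3] / [7];  Q = [1, 2, 3] / [4]
  Insert 5 (step 5): P = [1, 2, 3, 5] / [7];  Q = [1, 2, 3, 5] / [4]
  Insert 6 (step 6): P = [1, 2, 3, 5, 6] / [7];  Q = [1, 2, 3, 5, 6] / [4]
  Insert 4 (step 7): P = [1, 2, 3, 4, 6] / [5] / [7];  Q = [1, 2, 3, 5, 6] / [4] / [7]
  Insert 8 (step 8): P = [1, 2, 3, 4, 6, 8] / [5] / [7];  Q = [1, 2, 3, 5, 6, 8] / [4] / [7]
Final shape: (6, 1, 1).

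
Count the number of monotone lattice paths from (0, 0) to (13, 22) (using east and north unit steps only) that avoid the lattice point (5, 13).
Number of paths = 1268049720

Total paths from (0, 0) to (13, 22): C(35, 13) = 1476337800. Paths through (5, 13): (paths (0, 0) → (5, 13)) × (paths (5, 13) → (13, 22)) = C(18, 5) · C(17, 8) = 8568 · 24310 = 208288080. Avoidance count = 1476337800 − 208288080 = 1268049720.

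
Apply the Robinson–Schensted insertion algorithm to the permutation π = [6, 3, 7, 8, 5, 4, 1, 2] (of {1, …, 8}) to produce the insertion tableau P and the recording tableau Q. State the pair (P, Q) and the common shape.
P = [1, 2, 8] / [3, 4] / [5, 7] / [6];  Q = [1, 3, 4] / [2, 5] / [6, 8] / [7];  common shape = (3, 2, 2, 1)

Row-insert the values π_1, π_2, … into P one at a time, bumping the leftmost entry strictly greater than the inserted value down to the next row. The recording tableau Q records, in position (i, j), the step at which that cell was added to P.
  Insert 6 (step 1): P = [6];  Q = [1]
  Insert 3 (step 2): P = [3] / [6];  Q = [1] / [2]
  Insert 7 (step 3): P = [3, 7] / [6];  Q = [1, 3] / [2]
  Insert 8 (step 4): P = [3, 7, 8] / [6];  Q = [1, 3, 4] / [2]
  Insert 5 (step 5): P = [3, 5, 8] / [6, 7];  Q = [1, 3, 4] / [2, 5]
  Insert 4 (step 6): P = [3, 4, 8] / [5, 7] / [6];  Q = [1, 3, 4] / [2, 5] / [6]
  Insert 1 (step 7): P = [1, 4, 8] / [3, 7] / [5] / [6];  Q = [1, 3, 4] / [2, 5] / [6] / [7]
  Insert 2 (step 8): P = [1, 2, 8] / [3, 4] / [5, 7] / [6];  Q = [1, 3, 4] / [2, 5] / [6, 8] / [7]
Final shape: (3, 2, 2, 1).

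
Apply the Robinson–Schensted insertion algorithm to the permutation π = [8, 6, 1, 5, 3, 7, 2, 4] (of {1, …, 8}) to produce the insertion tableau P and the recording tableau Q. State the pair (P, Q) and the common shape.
P = [1, 2, 4] / [3, 7] / [5] / [6] / [8];  Q = [1, 4, 6] / [2, 8] / [3] / [5] / [7];  common shape = (3, 2, 1, 1, 1)

Row-insert the values π_1, π_2, … into P one at a time, bumping the leftmost entry strictly greater than the inserted value down to the next row. The recording tableau Q records, in position (i, j), the step at which that cell was added to P.
  Insert 8 (step 1): P = [8];  Q = [1]
  Insert 6 (step 2): P = [6] / [8];  Q = [1] / [2]
  Insert 1 (step 3): P = [1] / [6] / [8];  Q = [1] / [2] / [3]
  Insert 5 (step 4): P = [1, 5] / [6] / [8];  Q = [1, 4] / [2] / [3]
  Insert 3 (step 5): P = [1, 3] / [5] / [6] / [8];  Q = [1, 4] / [2] / [3] / [5]
  Insert 7 (step 6): P = [1, 3, 7] / [5] / [6] / [8];  Q = [1, 4, 6] / [2] / [3] / [5]
  Insert 2 (step 7): P = [1, 2, 7] / [3] / [5] / [6] / [8];  Q = [1, 4, 6] / [2] / [3] / [5] / [7]
  Insert 4 (step 8): P = [1, 2, 4] / [3, 7] / [5] / [6] / [8];  Q = [1, 4, 6] / [2, 8] / [3] / [5] / [7]
Final shape: (3, 2, 1, 1, 1).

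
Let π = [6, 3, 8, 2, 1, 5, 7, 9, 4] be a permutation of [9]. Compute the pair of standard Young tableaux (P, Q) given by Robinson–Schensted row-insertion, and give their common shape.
P = [1, 4, 7, 9] / [2, 5] / [3, 8] / [6];  Q = [1, 3, 7, 8] / [2, 6] / [4, 9] / [5];  common shape = (4, 2, 2, 1)

Row-insert the values π_1, π_2, … into P one at a time, bumping the leftmost entry strictly greater than the inserted value down to the next row. The recording tableau Q records, in position (i, j), the step at which that cell was added to P.
  Insert 6 (step 1): P = [6];  Q = [1]
  Insert 3 (step 2): P = [3] / [6];  Q = [1] / [2]
  Insert 8 (step 3): P = [3, 8] / [6];  Q = [1, 3] / [2]
  Insert 2 (step 4): P = [2, 8] / [3] / [6];  Q = [1, 3] / [2] / [4]
  Insert 1 (step 5): P = [1, 8] / [2] / [3] / [6];  Q = [1, 3] / [2] / [4] / [5]
  Insert 5 (step 6): P = [1, 5] / [2, 8] / [3] / [6];  Q = [1, 3] / [2, 6] / [4] / [5]
  Insert 7 (step 7): P = [1, 5, 7] / [2, 8] / [3] / [6];  Q = [1, 3, 7] / [2, 6] / [4] / [5]
  Insert 9 (step 8): P = [1, 5, 7, 9] / [2, 8] / [3] / [6];  Q = [1, 3, 7, 8] / [2, 6] / [4] / [5]
  Insert 4 (step 9): P = [1, 4, 7, 9] / [2, 5] / [3, 8] / [6];  Q = [1, 3, 7, 8] / [2, 6] / [4, 9] / [5]
Final shape: (4, 2, 2, 1).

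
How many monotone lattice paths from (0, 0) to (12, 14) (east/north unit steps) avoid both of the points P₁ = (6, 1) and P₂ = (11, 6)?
Number of paths = 9372268

Inclusion–exclusion. Total paths: C(26, 12) = 9657700. Through P₁: C(7, 6)·C(19, 6) = 189924. Through P₂: C(17, 11)·C(9, 1) = 111384. Since P₁ is strictly southwest of P₂, a monotone path through both must visit P₁ then P₂; paths through both = C(7, 6)·C(10, 5)·C(9, 1) = 15876. Avoid both = 9657700 − 189924 − 111384 + 15876 = 9372268.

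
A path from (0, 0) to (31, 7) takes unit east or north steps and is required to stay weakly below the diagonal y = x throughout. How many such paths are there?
Number of paths = 9859575

By the reflection principle (André's argument), the number of monotone paths to (31, 7) with n ≤ m that never go above y = x is C(38, 31) − C(38, 32) = 12620256 − 2760681 = 9859575.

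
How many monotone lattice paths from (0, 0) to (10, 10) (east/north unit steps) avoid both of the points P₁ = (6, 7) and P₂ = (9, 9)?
Number of paths = 61776

Inclusion–exclusion. Total paths: C(20, 10) = 184756. Through P₁: C(13, 6)·C(7, 4) = 60060. Through P₂: C(18, 9)·C(2, 1) = 97240. Since P₁ is strictly southwest of P₂, a monotone path through both must visit P₁ then P₂; paths through both = C(13, 6)·C(5, 3)·C(2, 1) = 34320. Avoid both = 184756 − 60060 − 97240 + 34320 = 61776.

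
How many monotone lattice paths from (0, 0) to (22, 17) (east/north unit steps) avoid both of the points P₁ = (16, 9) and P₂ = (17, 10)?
Number of paths = 41440598565

Inclusion–exclusion. Total paths: C(39, 22) = 51021117810. Through P₁: C(25, 16)·C(14, 6) = 6135053925. Through P₂: C(27, 17)·C(12, 5) = 6681537720. Since P₁ is strictly southwest of P₂, a monotone path through both must visit P₁ then P₂; paths through both = C(25, 16)·C(2, 1)·C(12, 5) = 3236072400. Avoid both = 51021117810 − 6135053925 − 6681537720 + 3236072400 = 41440598565.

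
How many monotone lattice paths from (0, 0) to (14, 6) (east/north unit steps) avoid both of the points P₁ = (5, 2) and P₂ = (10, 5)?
Number of paths = 14610

Inclusion–exclusion. Total paths: C(20, 14) = 38760. Through P₁: C(7, 5)·C(13, 9) = 15015. Through P₂: C(15, 10)·C(5, 4) = 15015. Since P₁ is strictly southwest of P₂, a monotone path through both must visit P₁ then P₂; paths through both = C(7, 5)·C(8, 5)·C(5, 4) = 5880. Avoid both = 38760 − 15015 − 15015 + 5880 = 14610.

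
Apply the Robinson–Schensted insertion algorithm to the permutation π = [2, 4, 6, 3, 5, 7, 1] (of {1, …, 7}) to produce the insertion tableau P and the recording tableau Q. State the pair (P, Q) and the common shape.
P = [1, 3, 5, 7] / [2, 6] / [4];  Q = [1, 2, 3, 6] / [4, 5] / [7];  common shape = (4, 2, 1)

Row-insert the values π_1, π_2, … into P one at a time, bumping the leftmost entry strictly greater than the inserted value down to the next row. The recording tableau Q records, in position (i, j), the step at which that cell was added to P.
  Insert 2 (step 1): P = [2];  Q = [1]
  Insert 4 (step 2): P = [2, 4];  Q = [1, 2]
  Insert 6 (step 3): P = [2, 4, 6];  Q = [1, 2, 3]
  Insert 3 (step 4): P = [2, 3, 6] / [4];  Q = [1, 2, 3] / [4]
  Insert 5 (step 5): P = [2, 3, 5] / [4, 6];  Q = [1, 2, 3] / [4, 5]
  Insert 7 (step 6): P = [2, 3, 5, 7] / [4, 6];  Q = [1, 2, 3, 6] / [4, 5]
  Insert 1 (step 7): P = [1, 3, 5, 7] / [2, 6] / [4];  Q = [1, 2, 3, 6] / [4, 5] / [7]
Final shape: (4, 2, 1).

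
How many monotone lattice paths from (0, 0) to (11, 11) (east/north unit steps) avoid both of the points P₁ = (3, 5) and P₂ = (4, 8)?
Number of paths = 504744

Inclusion–exclusion. Total paths: C(22, 11) = 705432. Through P₁: C(8, 3)·C(14, 8) = 168168. Through P₂: C(12, 4)·C(10, 7) = 59400. Since P₁ is strictly southwest of P₂, a monotone path through both must visit P₁ then P₂; paths through both = C(8, 3)·C(4, 1)·C(10, 7) = 26880. Avoid both = 705432 − 168168 − 59400 + 26880 = 504744.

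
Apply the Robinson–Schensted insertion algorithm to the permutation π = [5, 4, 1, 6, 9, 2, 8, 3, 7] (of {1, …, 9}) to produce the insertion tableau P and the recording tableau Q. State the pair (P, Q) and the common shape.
P = [1, 2, 3, 7] / [4, 6, 8] / [5, 9];  Q = [1, 4, 5, 9] / [2, 6, 7] / [3, 8];  common shape = (4, 3, 2)

Row-insert the values π_1, π_2, … into P one at a time, bumping the leftmost entry strictly greater than the inserted value down to the next row. The recording tableau Q records, in position (i, j), the step at which that cell was added to P.
  Insert 5 (step 1): P = [5];  Q = [1]
  Insert 4 (step 2): P = [4] / [5];  Q = [1] / [2]
  Insert 1 (step 3): P = [1] / [4] / [5];  Q = [1] / [2] / [3]
  Insert 6 (step 4): P = [1, 6] / [4] / [5];  Q = [1, 4] / [2] / [3]
  Insert 9 (step 5): P = [1, 6, 9] / [4] / [5];  Q = [1, 4, 5] / [2] / [3]
  Insert 2 (step 6): P = [1, 2, 9] / [4, 6] / [5];  Q = [1, 4, 5] / [2, 6] / [3]
  Insert 8 (step 7): P = [1, 2, 8] / [4, 6, 9] / [5];  Q = [1, 4, 5] / [2, 6, 7] / [3]
  Insert 3 (step 8): P = [1, 2, 3] / [4, 6, 8] / [5, 9];  Q = [1, 4, 5] / [2, 6, 7] / [3, 8]
  Insert 7 (step 9): P = [1, 2, 3, 7] / [4, 6, 8] / [5, 9];  Q = [1, 4, 5, 9] / [2, 6, 7] / [3, 8]
Final shape: (4, 3, 2).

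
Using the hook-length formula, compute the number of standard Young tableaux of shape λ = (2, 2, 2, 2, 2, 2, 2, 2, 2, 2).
# SYT of shape (2, 2, 2, 2, 2, 2, 2, 2, 2, 2) = 16796

Hook-length formula: f^λ = n! / Π hook(c), product over all cells c of the Young diagram. For λ = (2, 2, 2, 2, 2, 2, 2, 2, 2, 2), n = 20 boxes. Hook lengths by row (left-to-right, top-to-bottom): [11, 10]; [10, 9]; [9, 8]; [8, 7]; [7, 6]; [6, 5]; [5, 4]; [4, 3]; [3, 2]; [2, 1]. Product of hooks = 144850083840000. So f^λ = 20! / 144850083840000 = 2432902008176640000 / 144850083840000 = 16796.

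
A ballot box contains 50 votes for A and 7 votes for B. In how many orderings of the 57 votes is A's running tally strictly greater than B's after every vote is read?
Strict-lead orderings = 199448964

Total orderings of the 57 votes with 50 for A: C(57, 50) = 264385836. By the Bertrand ballot formula (Cycle Lemma / reflection principle), the number of orderings in which A is strictly ahead of B throughout is (p − q)/(p + q) · C(p + q, p) = (50 − 7)/(50 + 7) · 264385836 = 199448964.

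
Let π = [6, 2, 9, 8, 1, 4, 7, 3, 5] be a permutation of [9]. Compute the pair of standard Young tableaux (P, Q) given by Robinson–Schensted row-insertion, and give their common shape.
P = [1, 3, 5] / [2, 4, 7] / [6, 8] / [9];  Q = [1, 3, 7] / [2, 4, 9] / [5, 6] / [8];  common shape = (3, 3, 2, 1)

Row-insert the values π_1, π_2, … into P one at a time, bumping the leftmost entry strictly greater than the inserted value down to the next row. The recording tableau Q records, in position (i, j), the step at which that cell was added to P.
  Insert 6 (step 1): P = [6];  Q = [1]
  Insert 2 (step 2): P = [2] / [6];  Q = [1] / [2]
  Insert 9 (step 3): P = [2, 9] / [6];  Q = [1, 3] / [2]
  Insert 8 (step 4): P = [2, 8] / [6, 9];  Q = [1, 3] / [2, 4]
  Insert 1 (step 5): P = [1, 8] / [2, 9] / [6];  Q = [1, 3] / [2, 4] / [5]
  Insert 4 (step 6): P = [1, 4] / [2, 8] / [6, 9];  Q = [1, 3] / [2, 4] / [5, 6]
  Insert 7 (step 7): P = [1, 4, 7] / [2, 8] / [6, 9];  Q = [1, 3, 7] / [2, 4] / [5, 6]
  Insert 3 (step 8): P = [1, 3, 7] / [2, 4] / [6, 8] / [9];  Q = [1, 3, 7] / [2, 4] / [5, 6] / [8]
  Insert 5 (step 9): P = [1, 3, 5] / [2, 4, 7] / [6, 8] / [9];  Q = [1, 3, 7] / [2, 4, 9] / [5, 6] / [8]
Final shape: (3, 3, 2, 1).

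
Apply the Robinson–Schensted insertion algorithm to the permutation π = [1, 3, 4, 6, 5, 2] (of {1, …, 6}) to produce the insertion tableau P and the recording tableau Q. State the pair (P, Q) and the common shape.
P = [1, 2, 4, 5] / [3] / [6];  Q = [1, 2, 3, 4] / [5] / [6];  common shape = (4, 1, 1)

Row-insert the values π_1, π_2, … into P one at a time, bumping the leftmost entry strictly greater than the inserted value down to the next row. The recording tableau Q records, in position (i, j), the step at which that cell was added to P.
  Insert 1 (step 1): P = [1];  Q = [1]
  Insert 3 (step 2): P = [1, 3];  Q = [1, 2]
  Insert 4 (step 3): P = [1, 3, 4];  Q = [1, 2, 3]
  Insert 6 (step 4): P = [1, 3, 4, 6];  Q = [1, 2, 3, 4]
  Insert 5 (step 5): P = [1, 3, 4, 5] / [6];  Q = [1, 2, 3, 4] / [5]
  Insert 2 (step 6): P = [1, 2, 4, 5] / [3] / [6];  Q = [1, 2, 3, 4] / [5] / [6]
Final shape: (4, 1, 1).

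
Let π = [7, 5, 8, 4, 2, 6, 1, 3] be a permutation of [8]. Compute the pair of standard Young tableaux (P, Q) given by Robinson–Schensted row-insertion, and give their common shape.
P = [1, 3] / [2, 6] / [4, 8] / [5] / [7];  Q = [1, 3] / [2, 6] / [4, 8] / [5] / [7];  common shape = (2, 2, 2, 1, 1)

Row-insert the values π_1, π_2, … into P one at a time, bumping the leftmost entry strictly greater than the inserted value down to the next row. The recording tableau Q records, in position (i, j), the step at which that cell was added to P.
  Insert 7 (step 1): P = [7];  Q = [1]
  Insert 5 (step 2): P = [5] / [7];  Q = [1] / [2]
  Insert 8 (step 3): P = [5, 8] / [7];  Q = [1, 3] / [2]
  Insert 4 (step 4): P = [4, 8] / [5] / [7];  Q = [1, 3] / [2] / [4]
  Insert 2 (step 5): P = [2, 8] / [4] / [5] / [7];  Q = [1, 3] / [2] / [4] / [5]
  Insert 6 (step 6): P = [2, 6] / [4, 8] / [5] / [7];  Q = [1, 3] / [2, 6] / [4] / [5]
  Insert 1 (step 7): P = [1, 6] / [2, 8] / [4] / [5] / [7];  Q = [1, 3] / [2, 6] / [4] / [5] / [7]
  Insert 3 (step 8): P = [1, 3] / [2, 6] / [4, 8] / [5] / [7];  Q = [1, 3] / [2, 6] / [4, 8] / [5] / [7]
Final shape: (2, 2, 2, 1, 1).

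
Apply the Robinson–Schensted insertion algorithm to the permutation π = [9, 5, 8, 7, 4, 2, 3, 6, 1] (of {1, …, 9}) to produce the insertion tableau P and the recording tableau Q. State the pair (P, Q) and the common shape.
P = [1, 3, 6] / [2, 7] / [4] / [5] / [8] / [9];  Q = [1, 3, 8] / [2, 7] / [4] / [5] / [6] / [9];  common shape = (3, 2, 1, 1, 1, 1)

Row-insert the values π_1, π_2, … into P one at a time, bumping the leftmost entry strictly greater than the inserted value down to the next row. The recording tableau Q records, in position (i, j), the step at which that cell was added to P.
  Insert 9 (step 1): P = [9];  Q = [1]
  Insert 5 (step 2): P = [5] / [9];  Q = [1] / [2]
  Insert 8 (step 3): P = [5, 8] / [9];  Q = [1, 3] / [2]
  Insert 7 (step 4): P = [5, 7] / [8] / [9];  Q = [1, 3] / [2] / [4]
  Insert 4 (step 5): P = [4, 7] / [5] / [8] / [9];  Q = [1, 3] / [2] / [4] / [5]
  Insert 2 (step 6): P = [2, 7] / [4] / [5] / [8] / [9];  Q = [1, 3] / [2] / [4] / [5] / [6]
  Insert 3 (step 7): P = [2, 3] / [4, 7] / [5] / [8] / [9];  Q = [1, 3] / [2, 7] / [4] / [5] / [6]
  Insert 6 (step 8): P = [2, 3, 6] / [4, 7] / [5] / [8] / [9];  Q = [1, 3, 8] / [2, 7] / [4] / [5] / [6]
  Insert 1 (step 9): P = [1, 3, 6] / [2, 7] / [4] / [5] / [8] / [9];  Q = [1, 3, 8] / [2, 7] / [4] / [5] / [6] / [9]
Final shape: (3, 2, 1, 1, 1, 1).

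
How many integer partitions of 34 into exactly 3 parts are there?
p(34, 3 parts) = 96

Partitions of n into exactly k parts are in bijection with partitions of n − k into at most k parts (subtract 1 from each part). So p(34, exactly 3) = p(31, parts ≤ 3). Computing via the recurrence p(m, j) = p(m, j−1) + p(m−j, j) gives 96.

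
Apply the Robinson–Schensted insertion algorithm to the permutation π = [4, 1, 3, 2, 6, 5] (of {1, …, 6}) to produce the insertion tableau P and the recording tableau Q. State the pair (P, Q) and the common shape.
P = [1, 2, 5] / [3, 6] / [4];  Q = [1, 3, 5] / [2, 6] / [4];  common shape = (3, 2, 1)

Row-insert the values π_1, π_2, … into P one at a time, bumping the leftmost entry strictly greater than the inserted value down to the next row. The recording tableau Q records, in position (i, j), the step at which that cell was added to P.
  Insert 4 (step 1): P = [4];  Q = [1]
  Insert 1 (step 2): P = [1] / [4];  Q = [1] / [2]
  Insert 3 (step 3): P = [1, 3] / [4];  Q = [1, 3] / [2]
  Insert 2 (step 4): P = [1, 2] / [3] / [4];  Q = [1, 3] / [2] / [4]
  Insert 6 (step 5): P = [1, 2, 6] / [3] / [4];  Q = [1, 3, 5] / [2] / [4]
  Insert 5 (step 6): P = [1, 2, 5] / [3, 6] / [4];  Q = [1, 3, 5] / [2, 6] / [4]
Final shape: (3, 2, 1).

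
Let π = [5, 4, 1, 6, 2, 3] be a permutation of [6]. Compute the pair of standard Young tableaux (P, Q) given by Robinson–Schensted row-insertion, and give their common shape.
P = [1, 2, 3] / [4, 6] / [5];  Q = [1, 4, 6] / [2, 5] / [3];  common shape = (3, 2, 1)

Row-insert the values π_1, π_2, … into P one at a time, bumping the leftmost entry strictly greater than the inserted value down to the next row. The recording tableau Q records, in position (i, j), the step at which that cell was added to P.
  Insert 5 (step 1): P = [5];  Q = [1]
  Insert 4 (step 2): P = [4] / [5];  Q = [1] / [2]
  Insert 1 (step 3): P = [1] / [4] / [5];  Q = [1] / [2] / [3]
  Insert 6 (step 4): P = [1, 6] / [4] / [5];  Q = [1, 4] / [2] / [3]
  Insert 2 (step 5): P = [1, 2] / [4, 6] / [5];  Q = [1, 4] / [2, 5] / [3]
  Insert 3 (step 6): P = [1, 2, 3] / [4, 6] / [5];  Q = [1, 4, 6] / [2, 5] / [3]
Final shape: (3, 2, 1).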